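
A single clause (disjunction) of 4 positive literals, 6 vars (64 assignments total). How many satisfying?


Step 1: Total=2^6=64
Step 2: Unsat when all 4 false: 2^2=4
Step 3: Sat=64-4=60

60


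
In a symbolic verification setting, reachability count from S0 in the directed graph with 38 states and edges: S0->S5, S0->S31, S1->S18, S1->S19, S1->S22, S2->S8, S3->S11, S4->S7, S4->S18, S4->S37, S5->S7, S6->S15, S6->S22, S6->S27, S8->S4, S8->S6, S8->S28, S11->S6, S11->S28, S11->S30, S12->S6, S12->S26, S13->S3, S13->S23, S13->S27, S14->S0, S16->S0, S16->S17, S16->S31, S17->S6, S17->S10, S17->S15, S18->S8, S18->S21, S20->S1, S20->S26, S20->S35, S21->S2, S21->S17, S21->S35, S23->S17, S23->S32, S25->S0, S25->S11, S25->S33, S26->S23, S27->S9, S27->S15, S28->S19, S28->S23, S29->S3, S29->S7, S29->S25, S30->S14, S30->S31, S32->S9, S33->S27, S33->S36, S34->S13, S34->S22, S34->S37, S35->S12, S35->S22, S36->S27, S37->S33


BFS from S0:
  layer 0: {S0}
  layer 1: {S5, S31}
  layer 2: {S7}
Reachable set: {S0, S5, S7, S31}
Count = 4

4


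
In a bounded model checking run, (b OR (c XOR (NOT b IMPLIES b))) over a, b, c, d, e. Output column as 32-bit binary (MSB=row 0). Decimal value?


Formula: (b OR (c XOR (NOT b IMPLIES b))) over a, b, c, d, e (32 rows)
Evaluate each row (bits = a,b,c,d,e, MSB first):
  row 0 [00000]: (0 OR (0 XOR (NOT 0 IMPLIES 0))) -> 0
  row 1 [00001]: (0 OR (0 XOR (NOT 0 IMPLIES 0))) -> 0
  row 2 [00010]: (0 OR (0 XOR (NOT 0 IMPLIES 0))) -> 0
  row 3 [00011]: (0 OR (0 XOR (NOT 0 IMPLIES 0))) -> 0
  row 4 [00100]: (0 OR (1 XOR (NOT 0 IMPLIES 0))) -> 1
  row 5 [00101]: (0 OR (1 XOR (NOT 0 IMPLIES 0))) -> 1
  row 6 [00110]: (0 OR (1 XOR (NOT 0 IMPLIES 0))) -> 1
  row 7 [00111]: (0 OR (1 XOR (NOT 0 IMPLIES 0))) -> 1
  row 8 [01000]: (1 OR (0 XOR (NOT 1 IMPLIES 1))) -> 1
  row 9 [01001]: (1 OR (0 XOR (NOT 1 IMPLIES 1))) -> 1
  row 10 [01010]: (1 OR (0 XOR (NOT 1 IMPLIES 1))) -> 1
  row 11 [01011]: (1 OR (0 XOR (NOT 1 IMPLIES 1))) -> 1
  row 12 [01100]: (1 OR (1 XOR (NOT 1 IMPLIES 1))) -> 1
  row 13 [01101]: (1 OR (1 XOR (NOT 1 IMPLIES 1))) -> 1
  row 14 [01110]: (1 OR (1 XOR (NOT 1 IMPLIES 1))) -> 1
  row 15 [01111]: (1 OR (1 XOR (NOT 1 IMPLIES 1))) -> 1
  row 16 [10000]: (0 OR (0 XOR (NOT 0 IMPLIES 0))) -> 0
  row 17 [10001]: (0 OR (0 XOR (NOT 0 IMPLIES 0))) -> 0
  row 18 [10010]: (0 OR (0 XOR (NOT 0 IMPLIES 0))) -> 0
  row 19 [10011]: (0 OR (0 XOR (NOT 0 IMPLIES 0))) -> 0
  row 20 [10100]: (0 OR (1 XOR (NOT 0 IMPLIES 0))) -> 1
  row 21 [10101]: (0 OR (1 XOR (NOT 0 IMPLIES 0))) -> 1
  row 22 [10110]: (0 OR (1 XOR (NOT 0 IMPLIES 0))) -> 1
  row 23 [10111]: (0 OR (1 XOR (NOT 0 IMPLIES 0))) -> 1
  row 24 [11000]: (1 OR (0 XOR (NOT 1 IMPLIES 1))) -> 1
  row 25 [11001]: (1 OR (0 XOR (NOT 1 IMPLIES 1))) -> 1
  row 26 [11010]: (1 OR (0 XOR (NOT 1 IMPLIES 1))) -> 1
  row 27 [11011]: (1 OR (0 XOR (NOT 1 IMPLIES 1))) -> 1
  row 28 [11100]: (1 OR (1 XOR (NOT 1 IMPLIES 1))) -> 1
  row 29 [11101]: (1 OR (1 XOR (NOT 1 IMPLIES 1))) -> 1
  row 30 [11110]: (1 OR (1 XOR (NOT 1 IMPLIES 1))) -> 1
  row 31 [11111]: (1 OR (1 XOR (NOT 1 IMPLIES 1))) -> 1
Full result column, 4 rows per line (a,b,c fixed per line; d,e runs 00..11 left to right):
  rows 0-3 [a,b,c=000]: 0000  = hex 0
  rows 4-7 [a,b,c=001]: 1111  = hex F
  rows 8-11 [a,b,c=010]: 1111  = hex F
  rows 12-15 [a,b,c=011]: 1111  = hex F
  rows 16-19 [a,b,c=100]: 0000  = hex 0
  rows 20-23 [a,b,c=101]: 1111  = hex F
  rows 24-27 [a,b,c=110]: 1111  = hex F
  rows 28-31 [a,b,c=111]: 1111  = hex F
Output column (row 0 .. row 31) = 00001111111111110000111111111111
Output column grouped in 4s = 0000 1111 1111 1111 0000 1111 1111 1111 = 0x0FFF0FFF
Convert to decimal digit by digit (value = value*16 + digit):
  0 -> 0
  0*16 + 15 (F) = 15
  15*16 + 15 (F) = 255
  255*16 + 15 (F) = 4095
  4095*16 + 0 = 65520
  65520*16 + 15 (F) = 1048335
  1048335*16 + 15 (F) = 16773375
  16773375*16 + 15 (F) = 268374015
Decimal = 268374015

268374015


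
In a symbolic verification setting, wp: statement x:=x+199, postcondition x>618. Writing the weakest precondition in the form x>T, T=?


Formula: wp(x:=E, P) = P[E/x] (substitute E for x in postcondition)
Step 1: Postcondition: x>618
Step 2: Substitute x+199 for x: x+199>618
Step 3: Solve for x: x > 618-199 = 419

419


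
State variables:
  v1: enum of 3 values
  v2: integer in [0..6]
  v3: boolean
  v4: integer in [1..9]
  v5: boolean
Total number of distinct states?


State space = product of domain sizes of all variables.
Domain sizes:
  v1 (enum of 3 values): 3
  v2 (integer in [0..6]): 7
  v3 (boolean): 2
  v4 (integer in [1..9]): 9
  v5 (boolean): 2
Product = 3 * 7 * 2 * 9 * 2 = 756

756


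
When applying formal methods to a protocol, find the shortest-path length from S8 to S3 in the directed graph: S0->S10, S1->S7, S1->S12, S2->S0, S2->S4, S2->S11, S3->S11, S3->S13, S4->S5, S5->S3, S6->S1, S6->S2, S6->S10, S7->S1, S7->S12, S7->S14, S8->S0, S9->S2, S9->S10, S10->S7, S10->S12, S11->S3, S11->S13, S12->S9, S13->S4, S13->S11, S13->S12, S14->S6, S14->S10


BFS layer-by-layer from S8:
  dist 0: {S8}
  dist 1: {S0}
  dist 2: {S10}
  dist 3: {S7, S12}
  dist 4: {S1, S9, S14}
  dist 5: {S2, S6}
  dist 6: {S4, S11}
  dist 7: {S3, S5, S13}
  -> S3 reached at distance 7
Shortest path length = 7

7


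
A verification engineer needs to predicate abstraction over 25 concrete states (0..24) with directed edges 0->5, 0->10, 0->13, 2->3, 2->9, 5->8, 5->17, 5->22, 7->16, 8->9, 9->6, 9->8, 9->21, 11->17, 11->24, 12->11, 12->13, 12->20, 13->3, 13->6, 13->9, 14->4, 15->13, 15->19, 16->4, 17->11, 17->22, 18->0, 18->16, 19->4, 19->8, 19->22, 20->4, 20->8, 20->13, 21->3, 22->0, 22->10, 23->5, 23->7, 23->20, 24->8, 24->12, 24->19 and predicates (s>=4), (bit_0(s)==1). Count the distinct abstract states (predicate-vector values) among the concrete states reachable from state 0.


BFS from 0:
Concrete reachable: {0, 3, 4, 5, 6, 8, 9, 10, 11, 12, 13, 17, 19, 20, 21, 22, 24}
Abstract via predicates (s>=4), (bit_0(s)==1):
  (0,0) <- {0}
  (0,1) <- {3}
  (1,0) <- {4, 6, 8, 10, 12, 20, 22, 24}
  (1,1) <- {5, 9, 11, 13, 17, 19, 21}
Distinct abstract states = 4

4


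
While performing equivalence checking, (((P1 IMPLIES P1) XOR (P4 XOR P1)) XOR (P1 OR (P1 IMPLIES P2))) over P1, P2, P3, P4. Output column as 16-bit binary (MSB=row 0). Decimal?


Formula: (((P1 IMPLIES P1) XOR (P4 XOR P1)) XOR (P1 OR (P1 IMPLIES P2))) over P1, P2, P3, P4 (16 rows)
Evaluate each row (bits = P1,P2,P3,P4, MSB first):
  row 0 [0000]: (((0 IMPLIES 0) XOR (0 XOR 0)) XOR (0 OR (0 IMPLIES 0))) -> 0
  row 1 [0001]: (((0 IMPLIES 0) XOR (1 XOR 0)) XOR (0 OR (0 IMPLIES 0))) -> 1
  row 2 [0010]: (((0 IMPLIES 0) XOR (0 XOR 0)) XOR (0 OR (0 IMPLIES 0))) -> 0
  row 3 [0011]: (((0 IMPLIES 0) XOR (1 XOR 0)) XOR (0 OR (0 IMPLIES 0))) -> 1
  row 4 [0100]: (((0 IMPLIES 0) XOR (0 XOR 0)) XOR (0 OR (0 IMPLIES 1))) -> 0
  row 5 [0101]: (((0 IMPLIES 0) XOR (1 XOR 0)) XOR (0 OR (0 IMPLIES 1))) -> 1
  row 6 [0110]: (((0 IMPLIES 0) XOR (0 XOR 0)) XOR (0 OR (0 IMPLIES 1))) -> 0
  row 7 [0111]: (((0 IMPLIES 0) XOR (1 XOR 0)) XOR (0 OR (0 IMPLIES 1))) -> 1
  row 8 [1000]: (((1 IMPLIES 1) XOR (0 XOR 1)) XOR (1 OR (1 IMPLIES 0))) -> 1
  row 9 [1001]: (((1 IMPLIES 1) XOR (1 XOR 1)) XOR (1 OR (1 IMPLIES 0))) -> 0
  row 10 [1010]: (((1 IMPLIES 1) XOR (0 XOR 1)) XOR (1 OR (1 IMPLIES 0))) -> 1
  row 11 [1011]: (((1 IMPLIES 1) XOR (1 XOR 1)) XOR (1 OR (1 IMPLIES 0))) -> 0
  row 12 [1100]: (((1 IMPLIES 1) XOR (0 XOR 1)) XOR (1 OR (1 IMPLIES 1))) -> 1
  row 13 [1101]: (((1 IMPLIES 1) XOR (1 XOR 1)) XOR (1 OR (1 IMPLIES 1))) -> 0
  row 14 [1110]: (((1 IMPLIES 1) XOR (0 XOR 1)) XOR (1 OR (1 IMPLIES 1))) -> 1
  row 15 [1111]: (((1 IMPLIES 1) XOR (1 XOR 1)) XOR (1 OR (1 IMPLIES 1))) -> 0
Full result column, 4 rows per line (P1,P2 fixed per line; P3,P4 runs 00..11 left to right):
  rows 0-3 [P1,P2=00]: 0101  = hex 5
  rows 4-7 [P1,P2=01]: 0101  = hex 5
  rows 8-11 [P1,P2=10]: 1010  = hex A
  rows 12-15 [P1,P2=11]: 1010  = hex A
Output column (row 0 .. row 15) = 0101010110101010
Output column grouped in 4s = 0101 0101 1010 1010 = 0x55AA
Convert to decimal digit by digit (value = value*16 + digit):
  5 -> 5
  5*16 + 5 = 85
  85*16 + 10 (A) = 1370
  1370*16 + 10 (A) = 21930
Decimal = 21930

21930


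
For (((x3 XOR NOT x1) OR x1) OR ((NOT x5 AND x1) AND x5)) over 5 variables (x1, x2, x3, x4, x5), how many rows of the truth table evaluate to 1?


Formula: (((x3 XOR NOT x1) OR x1) OR ((NOT x5 AND x1) AND x5)) over 5 vars (32 rows)
Evaluate each row (x1, x2, x3, x4, x5 as bits, MSB first):
  row 0 [00000]: (((0 XOR NOT 0) OR 0) OR ((NOT 0 AND 0) AND 0)) -> 1
  row 1 [00001]: (((0 XOR NOT 0) OR 0) OR ((NOT 1 AND 0) AND 1)) -> 1
  row 2 [00010]: (((0 XOR NOT 0) OR 0) OR ((NOT 0 AND 0) AND 0)) -> 1
  row 3 [00011]: (((0 XOR NOT 0) OR 0) OR ((NOT 1 AND 0) AND 1)) -> 1
  row 4 [00100]: (((1 XOR NOT 0) OR 0) OR ((NOT 0 AND 0) AND 0)) -> 0
  row 5 [00101]: (((1 XOR NOT 0) OR 0) OR ((NOT 1 AND 0) AND 1)) -> 0
  row 6 [00110]: (((1 XOR NOT 0) OR 0) OR ((NOT 0 AND 0) AND 0)) -> 0
  row 7 [00111]: (((1 XOR NOT 0) OR 0) OR ((NOT 1 AND 0) AND 1)) -> 0
  row 8 [01000]: (((0 XOR NOT 0) OR 0) OR ((NOT 0 AND 0) AND 0)) -> 1
  row 9 [01001]: (((0 XOR NOT 0) OR 0) OR ((NOT 1 AND 0) AND 1)) -> 1
  row 10 [01010]: (((0 XOR NOT 0) OR 0) OR ((NOT 0 AND 0) AND 0)) -> 1
  row 11 [01011]: (((0 XOR NOT 0) OR 0) OR ((NOT 1 AND 0) AND 1)) -> 1
  row 12 [01100]: (((1 XOR NOT 0) OR 0) OR ((NOT 0 AND 0) AND 0)) -> 0
  row 13 [01101]: (((1 XOR NOT 0) OR 0) OR ((NOT 1 AND 0) AND 1)) -> 0
  row 14 [01110]: (((1 XOR NOT 0) OR 0) OR ((NOT 0 AND 0) AND 0)) -> 0
  row 15 [01111]: (((1 XOR NOT 0) OR 0) OR ((NOT 1 AND 0) AND 1)) -> 0
  row 16 [10000]: (((0 XOR NOT 1) OR 1) OR ((NOT 0 AND 1) AND 0)) -> 1
  row 17 [10001]: (((0 XOR NOT 1) OR 1) OR ((NOT 1 AND 1) AND 1)) -> 1
  row 18 [10010]: (((0 XOR NOT 1) OR 1) OR ((NOT 0 AND 1) AND 0)) -> 1
  row 19 [10011]: (((0 XOR NOT 1) OR 1) OR ((NOT 1 AND 1) AND 1)) -> 1
  row 20 [10100]: (((1 XOR NOT 1) OR 1) OR ((NOT 0 AND 1) AND 0)) -> 1
  row 21 [10101]: (((1 XOR NOT 1) OR 1) OR ((NOT 1 AND 1) AND 1)) -> 1
  row 22 [10110]: (((1 XOR NOT 1) OR 1) OR ((NOT 0 AND 1) AND 0)) -> 1
  row 23 [10111]: (((1 XOR NOT 1) OR 1) OR ((NOT 1 AND 1) AND 1)) -> 1
  row 24 [11000]: (((0 XOR NOT 1) OR 1) OR ((NOT 0 AND 1) AND 0)) -> 1
  row 25 [11001]: (((0 XOR NOT 1) OR 1) OR ((NOT 1 AND 1) AND 1)) -> 1
  row 26 [11010]: (((0 XOR NOT 1) OR 1) OR ((NOT 0 AND 1) AND 0)) -> 1
  row 27 [11011]: (((0 XOR NOT 1) OR 1) OR ((NOT 1 AND 1) AND 1)) -> 1
  row 28 [11100]: (((1 XOR NOT 1) OR 1) OR ((NOT 0 AND 1) AND 0)) -> 1
  row 29 [11101]: (((1 XOR NOT 1) OR 1) OR ((NOT 1 AND 1) AND 1)) -> 1
  row 30 [11110]: (((1 XOR NOT 1) OR 1) OR ((NOT 0 AND 1) AND 0)) -> 1
  row 31 [11111]: (((1 XOR NOT 1) OR 1) OR ((NOT 1 AND 1) AND 1)) -> 1
Full result column, 8 rows per line (x1,x2 fixed per line; x3,x4,x5 runs 000..111 left to right):
  rows 0-7 [x1,x2=00]: 11110000  (ones: 4)
  rows 8-15 [x1,x2=01]: 11110000  (ones: 4)
  rows 16-23 [x1,x2=10]: 11111111  (ones: 8)
  rows 24-31 [x1,x2=11]: 11111111  (ones: 8)
Count of 1-rows = 4+4+8+8 = 24

24


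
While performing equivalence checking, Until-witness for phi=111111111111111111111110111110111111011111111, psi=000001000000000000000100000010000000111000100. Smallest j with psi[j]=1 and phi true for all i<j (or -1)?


(phi U psi) at 0: need smallest j with psi[j]=1 and phi[i]=1 for all i in [0,j).
Scan from step 0:
  step 0: phi=1, psi=0 -> continue
  step 1: phi=1, psi=0 -> continue
  step 2: phi=1, psi=0 -> continue
  step 3: phi=1, psi=0 -> continue
  step 5: psi=1 and phi held for [0,5) -> witness found
Witness step = 5

5


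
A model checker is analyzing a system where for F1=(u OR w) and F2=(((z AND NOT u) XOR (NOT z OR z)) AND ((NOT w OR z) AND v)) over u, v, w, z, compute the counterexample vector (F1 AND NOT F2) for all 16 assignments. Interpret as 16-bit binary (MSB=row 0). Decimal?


F1 = (u OR w)
F2 = (((z AND NOT u) XOR (NOT z OR z)) AND ((NOT w OR z) AND v))
Counterexample to F1=>F2 is where F1=1 and F2=0.
Evaluate each row (bits = u,v,w,z, MSB first):
  row 0 [0000]: F1=0 F2=0 -> F1&~F2 -> 0
  row 1 [0001]: F1=0 F2=0 -> F1&~F2 -> 0
  row 2 [0010]: F1=1 F2=0 -> F1&~F2 -> 1
  row 3 [0011]: F1=1 F2=0 -> F1&~F2 -> 1
  row 4 [0100]: F1=0 F2=1 -> F1&~F2 -> 0
  row 5 [0101]: F1=0 F2=0 -> F1&~F2 -> 0
  row 6 [0110]: F1=1 F2=0 -> F1&~F2 -> 1
  row 7 [0111]: F1=1 F2=0 -> F1&~F2 -> 1
  row 8 [1000]: F1=1 F2=0 -> F1&~F2 -> 1
  row 9 [1001]: F1=1 F2=0 -> F1&~F2 -> 1
  row 10 [1010]: F1=1 F2=0 -> F1&~F2 -> 1
  row 11 [1011]: F1=1 F2=0 -> F1&~F2 -> 1
  row 12 [1100]: F1=1 F2=1 -> F1&~F2 -> 0
  row 13 [1101]: F1=1 F2=1 -> F1&~F2 -> 0
  row 14 [1110]: F1=1 F2=0 -> F1&~F2 -> 1
  row 15 [1111]: F1=1 F2=1 -> F1&~F2 -> 0
Full result column, 4 rows per line (u,v fixed per line; w,z runs 00..11 left to right):
  rows 0-3 [u,v=00]: 0011  = hex 3
  rows 4-7 [u,v=01]: 0011  = hex 3
  rows 8-11 [u,v=10]: 1111  = hex F
  rows 12-15 [u,v=11]: 0010  = hex 2
Counterexample vector (row 0 .. row 15) = 0011001111110010
Output column grouped in 4s = 0011 0011 1111 0010 = 0x33F2
Convert to decimal digit by digit (value = value*16 + digit):
  3 -> 3
  3*16 + 3 = 51
  51*16 + 15 (F) = 831
  831*16 + 2 = 13298
Decimal = 13298

13298


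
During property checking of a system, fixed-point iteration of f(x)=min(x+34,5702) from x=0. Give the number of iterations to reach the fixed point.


Step 1: x=0, cap=5702, increment=34
Step 2: x grows by 34 each step until capped at 5702; fixed point is x=5702
Step 3: iterations = ceil(5702/34) = 168

168


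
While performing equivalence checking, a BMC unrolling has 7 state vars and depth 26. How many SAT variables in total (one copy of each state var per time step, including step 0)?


BMC unrolls to depth k, creating one copy of each state var for steps 0..k.
Step count = 26 + 1 = 27 (steps 0 through 26)
Vars per step = 7
Total = 7 * 27 = 189

189


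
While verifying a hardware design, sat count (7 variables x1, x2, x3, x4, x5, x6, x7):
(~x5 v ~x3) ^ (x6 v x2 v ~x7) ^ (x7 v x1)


CNF with 3 clauses over 7 vars (128 assignments).
An assignment satisfies CNF iff every clause has >=1 true literal.
Check each row (bits = x1,x2,x3,x4,x5,x6,x7; clause T/F shown):
  row 0 [0000000]: clauses=TTF -> 0
  row 1 [0000001]: clauses=TFT -> 0
  row 2 [0000010]: clauses=TTF -> 0
  row 3 [0000011]: clauses=TTT -> 1
  row 4 [0000100]: clauses=TTF -> 0
  (every remaining row is evaluated the same way; all 128 results are listed next)
Full result column, 8 rows per line (x1,x2,x3,x4 fixed per line; x5,x6,x7 runs 000..111 left to right):
  rows 0-7 [x1,x2,x3,x4=0000]: 00010001  (ones: 2)
  rows 8-15 [x1,x2,x3,x4=0001]: 00010001  (ones: 2)
  rows 16-23 [x1,x2,x3,x4=0010]: 00010000  (ones: 1)
  rows 24-31 [x1,x2,x3,x4=0011]: 00010000  (ones: 1)
  rows 32-39 [x1,x2,x3,x4=0100]: 01010101  (ones: 4)
  rows 40-47 [x1,x2,x3,x4=0101]: 01010101  (ones: 4)
  rows 48-55 [x1,x2,x3,x4=0110]: 01010000  (ones: 2)
  rows 56-63 [x1,x2,x3,x4=0111]: 01010000  (ones: 2)
  rows 64-71 [x1,x2,x3,x4=1000]: 10111011  (ones: 6)
  rows 72-79 [x1,x2,x3,x4=1001]: 10111011  (ones: 6)
  rows 80-87 [x1,x2,x3,x4=1010]: 10110000  (ones: 3)
  rows 88-95 [x1,x2,x3,x4=1011]: 10110000  (ones: 3)
  rows 96-103 [x1,x2,x3,x4=1100]: 11111111  (ones: 8)
  rows 104-111 [x1,x2,x3,x4=1101]: 11111111  (ones: 8)
  rows 112-119 [x1,x2,x3,x4=1110]: 11110000  (ones: 4)
  rows 120-127 [x1,x2,x3,x4=1111]: 11110000  (ones: 4)
Satisfying assignments = 2+2+1+1+4+4+2+2+6+6+3+3+8+8+4+4 = 60

60


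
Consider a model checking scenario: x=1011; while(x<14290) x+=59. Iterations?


Step 1: x goes from 1011 toward 14290 by 59; the body runs while x<14290, so iterations = ceil((bound-start)/step)
Step 2: Distance=13279
Step 3: ceil(13279/59)=226

226


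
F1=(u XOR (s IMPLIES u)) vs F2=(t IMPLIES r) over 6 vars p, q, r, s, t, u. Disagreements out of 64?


F1 = (u XOR (s IMPLIES u))
F2 = (t IMPLIES r)
Evaluate both on each of 64 rows (bits = p,q,r,s,t,u):
  row 0 [000000]: F1=1 F2=1 -> 0
  row 1 [000001]: F1=0 F2=1 (differ) -> 1
  row 2 [000010]: F1=1 F2=0 (differ) -> 1
  row 3 [000011]: F1=0 F2=0 -> 0
  row 4 [000100]: F1=0 F2=1 (differ) -> 1
  (every remaining row is evaluated the same way; all 64 results are listed next)
Full result column, 8 rows per line (p,q,r fixed per line; s,t,u runs 000..111 left to right):
  rows 0-7 [p,q,r=000]: 01101100  (ones: 4)
  rows 8-15 [p,q,r=001]: 01011111  (ones: 6)
  rows 16-23 [p,q,r=010]: 01101100  (ones: 4)
  rows 24-31 [p,q,r=011]: 01011111  (ones: 6)
  rows 32-39 [p,q,r=100]: 01101100  (ones: 4)
  rows 40-47 [p,q,r=101]: 01011111  (ones: 6)
  rows 48-55 [p,q,r=110]: 01101100  (ones: 4)
  rows 56-63 [p,q,r=111]: 01011111  (ones: 6)
Disagreements = 4+6+4+6+4+6+4+6 = 40

40


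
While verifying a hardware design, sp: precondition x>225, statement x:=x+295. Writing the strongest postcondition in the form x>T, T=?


Formula: sp(P, x:=E) = exists old_x. (x = E[old_x/x]) AND P[old_x/x] (old_x is the value of x before the assignment; eliminate old_x by solving x = E[old_x/x] for old_x)
Step 1: Precondition P: x>225, i.e. old_x > 225
Step 2: Assignment gives x = old_x + 295, so old_x = x - 295
Step 3: Substitute into P: x - 295 > 225
Step 4: Simplify: x > 225+295 = 520

520


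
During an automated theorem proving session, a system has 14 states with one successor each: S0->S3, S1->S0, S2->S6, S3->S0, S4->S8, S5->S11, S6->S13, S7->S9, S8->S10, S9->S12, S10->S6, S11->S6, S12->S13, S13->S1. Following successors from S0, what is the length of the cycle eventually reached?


Trace from S0 until a state repeats:
  S0 -> S3 -> S0
S0 first seen at step 0, revisited at step 2.
Cycle length = 2 - 0 = 2

2


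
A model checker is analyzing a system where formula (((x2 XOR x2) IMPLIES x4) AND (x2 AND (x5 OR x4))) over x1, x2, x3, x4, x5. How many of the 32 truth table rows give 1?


Formula: (((x2 XOR x2) IMPLIES x4) AND (x2 AND (x5 OR x4))) over 5 vars (32 rows)
Evaluate each row (x1, x2, x3, x4, x5 as bits, MSB first):
  row 0 [00000]: (((0 XOR 0) IMPLIES 0) AND (0 AND (0 OR 0))) -> 0
  row 1 [00001]: (((0 XOR 0) IMPLIES 0) AND (0 AND (1 OR 0))) -> 0
  row 2 [00010]: (((0 XOR 0) IMPLIES 1) AND (0 AND (0 OR 1))) -> 0
  row 3 [00011]: (((0 XOR 0) IMPLIES 1) AND (0 AND (1 OR 1))) -> 0
  row 4 [00100]: (((0 XOR 0) IMPLIES 0) AND (0 AND (0 OR 0))) -> 0
  row 5 [00101]: (((0 XOR 0) IMPLIES 0) AND (0 AND (1 OR 0))) -> 0
  row 6 [00110]: (((0 XOR 0) IMPLIES 1) AND (0 AND (0 OR 1))) -> 0
  row 7 [00111]: (((0 XOR 0) IMPLIES 1) AND (0 AND (1 OR 1))) -> 0
  row 8 [01000]: (((1 XOR 1) IMPLIES 0) AND (1 AND (0 OR 0))) -> 0
  row 9 [01001]: (((1 XOR 1) IMPLIES 0) AND (1 AND (1 OR 0))) -> 1
  row 10 [01010]: (((1 XOR 1) IMPLIES 1) AND (1 AND (0 OR 1))) -> 1
  row 11 [01011]: (((1 XOR 1) IMPLIES 1) AND (1 AND (1 OR 1))) -> 1
  row 12 [01100]: (((1 XOR 1) IMPLIES 0) AND (1 AND (0 OR 0))) -> 0
  row 13 [01101]: (((1 XOR 1) IMPLIES 0) AND (1 AND (1 OR 0))) -> 1
  row 14 [01110]: (((1 XOR 1) IMPLIES 1) AND (1 AND (0 OR 1))) -> 1
  row 15 [01111]: (((1 XOR 1) IMPLIES 1) AND (1 AND (1 OR 1))) -> 1
  row 16 [10000]: (((0 XOR 0) IMPLIES 0) AND (0 AND (0 OR 0))) -> 0
  row 17 [10001]: (((0 XOR 0) IMPLIES 0) AND (0 AND (1 OR 0))) -> 0
  row 18 [10010]: (((0 XOR 0) IMPLIES 1) AND (0 AND (0 OR 1))) -> 0
  row 19 [10011]: (((0 XOR 0) IMPLIES 1) AND (0 AND (1 OR 1))) -> 0
  row 20 [10100]: (((0 XOR 0) IMPLIES 0) AND (0 AND (0 OR 0))) -> 0
  row 21 [10101]: (((0 XOR 0) IMPLIES 0) AND (0 AND (1 OR 0))) -> 0
  row 22 [10110]: (((0 XOR 0) IMPLIES 1) AND (0 AND (0 OR 1))) -> 0
  row 23 [10111]: (((0 XOR 0) IMPLIES 1) AND (0 AND (1 OR 1))) -> 0
  row 24 [11000]: (((1 XOR 1) IMPLIES 0) AND (1 AND (0 OR 0))) -> 0
  row 25 [11001]: (((1 XOR 1) IMPLIES 0) AND (1 AND (1 OR 0))) -> 1
  row 26 [11010]: (((1 XOR 1) IMPLIES 1) AND (1 AND (0 OR 1))) -> 1
  row 27 [11011]: (((1 XOR 1) IMPLIES 1) AND (1 AND (1 OR 1))) -> 1
  row 28 [11100]: (((1 XOR 1) IMPLIES 0) AND (1 AND (0 OR 0))) -> 0
  row 29 [11101]: (((1 XOR 1) IMPLIES 0) AND (1 AND (1 OR 0))) -> 1
  row 30 [11110]: (((1 XOR 1) IMPLIES 1) AND (1 AND (0 OR 1))) -> 1
  row 31 [11111]: (((1 XOR 1) IMPLIES 1) AND (1 AND (1 OR 1))) -> 1
Full result column, 8 rows per line (x1,x2 fixed per line; x3,x4,x5 runs 000..111 left to right):
  rows 0-7 [x1,x2=00]: 00000000  (ones: 0)
  rows 8-15 [x1,x2=01]: 01110111  (ones: 6)
  rows 16-23 [x1,x2=10]: 00000000  (ones: 0)
  rows 24-31 [x1,x2=11]: 01110111  (ones: 6)
Count of 1-rows = 0+6+0+6 = 12

12


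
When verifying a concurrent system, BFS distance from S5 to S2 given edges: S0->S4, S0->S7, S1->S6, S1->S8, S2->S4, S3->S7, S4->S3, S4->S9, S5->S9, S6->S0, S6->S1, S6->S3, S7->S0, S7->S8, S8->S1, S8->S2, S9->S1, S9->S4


BFS layer-by-layer from S5:
  dist 0: {S5}
  dist 1: {S9}
  dist 2: {S1, S4}
  dist 3: {S3, S6, S8}
  dist 4: {S0, S2, S7}
  -> S2 reached at distance 4
Shortest path length = 4

4


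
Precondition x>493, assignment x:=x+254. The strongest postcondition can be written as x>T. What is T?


Formula: sp(P, x:=E) = exists old_x. (x = E[old_x/x]) AND P[old_x/x] (old_x is the value of x before the assignment; eliminate old_x by solving x = E[old_x/x] for old_x)
Step 1: Precondition P: x>493, i.e. old_x > 493
Step 2: Assignment gives x = old_x + 254, so old_x = x - 254
Step 3: Substitute into P: x - 254 > 493
Step 4: Simplify: x > 493+254 = 747

747


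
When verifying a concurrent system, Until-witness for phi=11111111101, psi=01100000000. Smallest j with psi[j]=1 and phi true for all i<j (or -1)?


(phi U psi) at 0: need smallest j with psi[j]=1 and phi[i]=1 for all i in [0,j).
Scan from step 0:
  step 0: phi=1, psi=0 -> continue
  step 1: psi=1 and phi held for [0,1) -> witness found
Witness step = 1

1


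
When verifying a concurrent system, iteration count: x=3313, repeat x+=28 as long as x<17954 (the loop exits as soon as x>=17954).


Step 1: x goes from 3313 toward 17954 by 28; the body runs while x<17954, so iterations = ceil((bound-start)/step)
Step 2: Distance=14641
Step 3: ceil(14641/28)=523

523


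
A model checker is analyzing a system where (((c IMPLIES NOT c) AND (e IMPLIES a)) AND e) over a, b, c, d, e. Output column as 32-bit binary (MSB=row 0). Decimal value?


Formula: (((c IMPLIES NOT c) AND (e IMPLIES a)) AND e) over a, b, c, d, e (32 rows)
Evaluate each row (bits = a,b,c,d,e, MSB first):
  row 0 [00000]: (((0 IMPLIES NOT 0) AND (0 IMPLIES 0)) AND 0) -> 0
  row 1 [00001]: (((0 IMPLIES NOT 0) AND (1 IMPLIES 0)) AND 1) -> 0
  row 2 [00010]: (((0 IMPLIES NOT 0) AND (0 IMPLIES 0)) AND 0) -> 0
  row 3 [00011]: (((0 IMPLIES NOT 0) AND (1 IMPLIES 0)) AND 1) -> 0
  row 4 [00100]: (((1 IMPLIES NOT 1) AND (0 IMPLIES 0)) AND 0) -> 0
  row 5 [00101]: (((1 IMPLIES NOT 1) AND (1 IMPLIES 0)) AND 1) -> 0
  row 6 [00110]: (((1 IMPLIES NOT 1) AND (0 IMPLIES 0)) AND 0) -> 0
  row 7 [00111]: (((1 IMPLIES NOT 1) AND (1 IMPLIES 0)) AND 1) -> 0
  row 8 [01000]: (((0 IMPLIES NOT 0) AND (0 IMPLIES 0)) AND 0) -> 0
  row 9 [01001]: (((0 IMPLIES NOT 0) AND (1 IMPLIES 0)) AND 1) -> 0
  row 10 [01010]: (((0 IMPLIES NOT 0) AND (0 IMPLIES 0)) AND 0) -> 0
  row 11 [01011]: (((0 IMPLIES NOT 0) AND (1 IMPLIES 0)) AND 1) -> 0
  row 12 [01100]: (((1 IMPLIES NOT 1) AND (0 IMPLIES 0)) AND 0) -> 0
  row 13 [01101]: (((1 IMPLIES NOT 1) AND (1 IMPLIES 0)) AND 1) -> 0
  row 14 [01110]: (((1 IMPLIES NOT 1) AND (0 IMPLIES 0)) AND 0) -> 0
  row 15 [01111]: (((1 IMPLIES NOT 1) AND (1 IMPLIES 0)) AND 1) -> 0
  row 16 [10000]: (((0 IMPLIES NOT 0) AND (0 IMPLIES 1)) AND 0) -> 0
  row 17 [10001]: (((0 IMPLIES NOT 0) AND (1 IMPLIES 1)) AND 1) -> 1
  row 18 [10010]: (((0 IMPLIES NOT 0) AND (0 IMPLIES 1)) AND 0) -> 0
  row 19 [10011]: (((0 IMPLIES NOT 0) AND (1 IMPLIES 1)) AND 1) -> 1
  row 20 [10100]: (((1 IMPLIES NOT 1) AND (0 IMPLIES 1)) AND 0) -> 0
  row 21 [10101]: (((1 IMPLIES NOT 1) AND (1 IMPLIES 1)) AND 1) -> 0
  row 22 [10110]: (((1 IMPLIES NOT 1) AND (0 IMPLIES 1)) AND 0) -> 0
  row 23 [10111]: (((1 IMPLIES NOT 1) AND (1 IMPLIES 1)) AND 1) -> 0
  row 24 [11000]: (((0 IMPLIES NOT 0) AND (0 IMPLIES 1)) AND 0) -> 0
  row 25 [11001]: (((0 IMPLIES NOT 0) AND (1 IMPLIES 1)) AND 1) -> 1
  row 26 [11010]: (((0 IMPLIES NOT 0) AND (0 IMPLIES 1)) AND 0) -> 0
  row 27 [11011]: (((0 IMPLIES NOT 0) AND (1 IMPLIES 1)) AND 1) -> 1
  row 28 [11100]: (((1 IMPLIES NOT 1) AND (0 IMPLIES 1)) AND 0) -> 0
  row 29 [11101]: (((1 IMPLIES NOT 1) AND (1 IMPLIES 1)) AND 1) -> 0
  row 30 [11110]: (((1 IMPLIES NOT 1) AND (0 IMPLIES 1)) AND 0) -> 0
  row 31 [11111]: (((1 IMPLIES NOT 1) AND (1 IMPLIES 1)) AND 1) -> 0
Full result column, 4 rows per line (a,b,c fixed per line; d,e runs 00..11 left to right):
  rows 0-3 [a,b,c=000]: 0000  = hex 0
  rows 4-7 [a,b,c=001]: 0000  = hex 0
  rows 8-11 [a,b,c=010]: 0000  = hex 0
  rows 12-15 [a,b,c=011]: 0000  = hex 0
  rows 16-19 [a,b,c=100]: 0101  = hex 5
  rows 20-23 [a,b,c=101]: 0000  = hex 0
  rows 24-27 [a,b,c=110]: 0101  = hex 5
  rows 28-31 [a,b,c=111]: 0000  = hex 0
Output column (row 0 .. row 31) = 00000000000000000101000001010000
Output column grouped in 4s = 0000 0000 0000 0000 0101 0000 0101 0000 = 0x00005050
Convert to decimal digit by digit (value = value*16 + digit):
  0 -> 0
  0*16 + 0 = 0
  0*16 + 0 = 0
  0*16 + 0 = 0
  0*16 + 5 = 5
  5*16 + 0 = 80
  80*16 + 5 = 1285
  1285*16 + 0 = 20560
Decimal = 20560

20560


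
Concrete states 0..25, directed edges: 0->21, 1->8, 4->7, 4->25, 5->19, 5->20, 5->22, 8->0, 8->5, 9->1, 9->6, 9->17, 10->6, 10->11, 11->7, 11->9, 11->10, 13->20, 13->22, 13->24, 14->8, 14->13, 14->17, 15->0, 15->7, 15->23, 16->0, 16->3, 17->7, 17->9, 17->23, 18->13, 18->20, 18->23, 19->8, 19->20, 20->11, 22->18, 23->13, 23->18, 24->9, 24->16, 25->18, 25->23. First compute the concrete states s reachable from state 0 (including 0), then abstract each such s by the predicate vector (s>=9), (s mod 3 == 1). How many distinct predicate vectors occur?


BFS from 0:
Concrete reachable: {0, 21}
Abstract via predicates (s>=9), (s mod 3 == 1):
  (0,0) <- {0}
  (1,0) <- {21}
Distinct abstract states = 2

2


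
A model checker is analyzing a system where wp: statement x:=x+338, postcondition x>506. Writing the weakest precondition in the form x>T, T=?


Formula: wp(x:=E, P) = P[E/x] (substitute E for x in postcondition)
Step 1: Postcondition: x>506
Step 2: Substitute x+338 for x: x+338>506
Step 3: Solve for x: x > 506-338 = 168

168


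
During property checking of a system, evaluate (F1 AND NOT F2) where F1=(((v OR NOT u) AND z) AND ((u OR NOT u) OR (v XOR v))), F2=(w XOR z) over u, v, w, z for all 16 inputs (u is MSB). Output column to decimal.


F1 = (((v OR NOT u) AND z) AND ((u OR NOT u) OR (v XOR v)))
F2 = (w XOR z)
Counterexample to F1=>F2 is where F1=1 and F2=0.
Evaluate each row (bits = u,v,w,z, MSB first):
  row 0 [0000]: F1=0 F2=0 -> F1&~F2 -> 0
  row 1 [0001]: F1=1 F2=1 -> F1&~F2 -> 0
  row 2 [0010]: F1=0 F2=1 -> F1&~F2 -> 0
  row 3 [0011]: F1=1 F2=0 -> F1&~F2 -> 1
  row 4 [0100]: F1=0 F2=0 -> F1&~F2 -> 0
  row 5 [0101]: F1=1 F2=1 -> F1&~F2 -> 0
  row 6 [0110]: F1=0 F2=1 -> F1&~F2 -> 0
  row 7 [0111]: F1=1 F2=0 -> F1&~F2 -> 1
  row 8 [1000]: F1=0 F2=0 -> F1&~F2 -> 0
  row 9 [1001]: F1=0 F2=1 -> F1&~F2 -> 0
  row 10 [1010]: F1=0 F2=1 -> F1&~F2 -> 0
  row 11 [1011]: F1=0 F2=0 -> F1&~F2 -> 0
  row 12 [1100]: F1=0 F2=0 -> F1&~F2 -> 0
  row 13 [1101]: F1=1 F2=1 -> F1&~F2 -> 0
  row 14 [1110]: F1=0 F2=1 -> F1&~F2 -> 0
  row 15 [1111]: F1=1 F2=0 -> F1&~F2 -> 1
Full result column, 4 rows per line (u,v fixed per line; w,z runs 00..11 left to right):
  rows 0-3 [u,v=00]: 0001  = hex 1
  rows 4-7 [u,v=01]: 0001  = hex 1
  rows 8-11 [u,v=10]: 0000  = hex 0
  rows 12-15 [u,v=11]: 0001  = hex 1
Counterexample vector (row 0 .. row 15) = 0001000100000001
Output column grouped in 4s = 0001 0001 0000 0001 = 0x1101
Convert to decimal digit by digit (value = value*16 + digit):
  1 -> 1
  1*16 + 1 = 17
  17*16 + 0 = 272
  272*16 + 1 = 4353
Decimal = 4353

4353


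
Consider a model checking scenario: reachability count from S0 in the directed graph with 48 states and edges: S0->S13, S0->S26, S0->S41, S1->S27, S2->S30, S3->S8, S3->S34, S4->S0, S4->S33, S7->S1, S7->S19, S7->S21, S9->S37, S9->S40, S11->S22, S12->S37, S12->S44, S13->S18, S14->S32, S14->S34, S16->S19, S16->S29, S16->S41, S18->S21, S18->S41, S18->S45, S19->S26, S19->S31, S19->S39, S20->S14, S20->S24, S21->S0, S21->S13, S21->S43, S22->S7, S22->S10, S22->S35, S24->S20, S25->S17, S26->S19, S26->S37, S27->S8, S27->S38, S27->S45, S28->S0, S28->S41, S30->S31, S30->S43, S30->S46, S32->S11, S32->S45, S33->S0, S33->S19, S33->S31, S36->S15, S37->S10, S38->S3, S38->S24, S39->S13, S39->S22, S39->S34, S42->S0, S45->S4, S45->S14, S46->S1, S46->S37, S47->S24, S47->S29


BFS from S0:
  layer 0: {S0}
  layer 1: {S13, S26, S41}
  layer 2: {S18, S19, S37}
  layer 3: {S10, S21, S31, S39, S45}
  layer 4: {S4, S14, S22, S34, S43}
  layer 5: {S7, S32, S33, S35}
  layer 6: {S1, S11}
  layer 7: {S27}
  layer 8: {S8, S38}
  layer 9: {S3, S24}
  layer 10: {S20}
Reachable set: {S0, S1, S3, S4, S7, S8, S10, S11, S13, S14, S18, S19, S20, S21, S22, S24, S26, S27, S31, S32, S33, S34, S35, S37, S38, S39, S41, S43, S45}
Count = 29

29


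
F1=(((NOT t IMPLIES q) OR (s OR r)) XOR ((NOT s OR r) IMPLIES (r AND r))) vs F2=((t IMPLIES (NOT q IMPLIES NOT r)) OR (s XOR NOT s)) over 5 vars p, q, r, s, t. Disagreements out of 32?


F1 = (((NOT t IMPLIES q) OR (s OR r)) XOR ((NOT s OR r) IMPLIES (r AND r)))
F2 = ((t IMPLIES (NOT q IMPLIES NOT r)) OR (s XOR NOT s))
Evaluate both on each of 32 rows (bits = p,q,r,s,t):
  row 0 [00000]: F1=0 F2=1 (differ) -> 1
  row 1 [00001]: F1=1 F2=1 -> 0
  row 2 [00010]: F1=0 F2=1 (differ) -> 1
  row 3 [00011]: F1=0 F2=1 (differ) -> 1
  row 4 [00100]: F1=0 F2=1 (differ) -> 1
  row 5 [00101]: F1=0 F2=1 (differ) -> 1
  row 6 [00110]: F1=0 F2=1 (differ) -> 1
  row 7 [00111]: F1=0 F2=1 (differ) -> 1
  row 8 [01000]: F1=1 F2=1 -> 0
  row 9 [01001]: F1=1 F2=1 -> 0
  row 10 [01010]: F1=0 F2=1 (differ) -> 1
  row 11 [01011]: F1=0 F2=1 (differ) -> 1
  row 12 [01100]: F1=0 F2=1 (differ) -> 1
  row 13 [01101]: F1=0 F2=1 (differ) -> 1
  row 14 [01110]: F1=0 F2=1 (differ) -> 1
  row 15 [01111]: F1=0 F2=1 (differ) -> 1
  row 16 [10000]: F1=0 F2=1 (differ) -> 1
  row 17 [10001]: F1=1 F2=1 -> 0
  row 18 [10010]: F1=0 F2=1 (differ) -> 1
  row 19 [10011]: F1=0 F2=1 (differ) -> 1
  row 20 [10100]: F1=0 F2=1 (differ) -> 1
  row 21 [10101]: F1=0 F2=1 (differ) -> 1
  row 22 [10110]: F1=0 F2=1 (differ) -> 1
  row 23 [10111]: F1=0 F2=1 (differ) -> 1
  row 24 [11000]: F1=1 F2=1 -> 0
  row 25 [11001]: F1=1 F2=1 -> 0
  row 26 [11010]: F1=0 F2=1 (differ) -> 1
  row 27 [11011]: F1=0 F2=1 (differ) -> 1
  row 28 [11100]: F1=0 F2=1 (differ) -> 1
  row 29 [11101]: F1=0 F2=1 (differ) -> 1
  row 30 [11110]: F1=0 F2=1 (differ) -> 1
  row 31 [11111]: F1=0 F2=1 (differ) -> 1
Full result column, 8 rows per line (p,q fixed per line; r,s,t runs 000..111 left to right):
  rows 0-7 [p,q=00]: 10111111  (ones: 7)
  rows 8-15 [p,q=01]: 00111111  (ones: 6)
  rows 16-23 [p,q=10]: 10111111  (ones: 7)
  rows 24-31 [p,q=11]: 00111111  (ones: 6)
Disagreements = 7+6+7+6 = 26

26


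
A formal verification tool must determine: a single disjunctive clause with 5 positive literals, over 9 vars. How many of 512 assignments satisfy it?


Step 1: Total=2^9=512
Step 2: Unsat when all 5 false: 2^4=16
Step 3: Sat=512-16=496

496


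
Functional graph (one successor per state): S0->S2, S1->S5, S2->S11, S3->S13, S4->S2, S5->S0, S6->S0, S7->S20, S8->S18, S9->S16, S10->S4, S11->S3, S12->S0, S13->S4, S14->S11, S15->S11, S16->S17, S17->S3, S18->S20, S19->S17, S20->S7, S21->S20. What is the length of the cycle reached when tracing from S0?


Trace from S0 until a state repeats:
  S0 -> S2 -> S11 -> S3 -> S13 -> S4 -> S2
S2 first seen at step 1, revisited at step 6.
Cycle length = 6 - 1 = 5

5


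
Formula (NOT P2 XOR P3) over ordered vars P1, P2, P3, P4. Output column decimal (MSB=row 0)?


Formula: (NOT P2 XOR P3) over P1, P2, P3, P4 (16 rows)
Evaluate each row (bits = P1,P2,P3,P4, MSB first):
  row 0 [0000]: (NOT 0 XOR 0) -> 1
  row 1 [0001]: (NOT 0 XOR 0) -> 1
  row 2 [0010]: (NOT 0 XOR 1) -> 0
  row 3 [0011]: (NOT 0 XOR 1) -> 0
  row 4 [0100]: (NOT 1 XOR 0) -> 0
  row 5 [0101]: (NOT 1 XOR 0) -> 0
  row 6 [0110]: (NOT 1 XOR 1) -> 1
  row 7 [0111]: (NOT 1 XOR 1) -> 1
  row 8 [1000]: (NOT 0 XOR 0) -> 1
  row 9 [1001]: (NOT 0 XOR 0) -> 1
  row 10 [1010]: (NOT 0 XOR 1) -> 0
  row 11 [1011]: (NOT 0 XOR 1) -> 0
  row 12 [1100]: (NOT 1 XOR 0) -> 0
  row 13 [1101]: (NOT 1 XOR 0) -> 0
  row 14 [1110]: (NOT 1 XOR 1) -> 1
  row 15 [1111]: (NOT 1 XOR 1) -> 1
Full result column, 4 rows per line (P1,P2 fixed per line; P3,P4 runs 00..11 left to right):
  rows 0-3 [P1,P2=00]: 1100  = hex C
  rows 4-7 [P1,P2=01]: 0011  = hex 3
  rows 8-11 [P1,P2=10]: 1100  = hex C
  rows 12-15 [P1,P2=11]: 0011  = hex 3
Output column (row 0 .. row 15) = 1100001111000011
Output column grouped in 4s = 1100 0011 1100 0011 = 0xC3C3
Convert to decimal digit by digit (value = value*16 + digit):
  C -> 12
  12*16 + 3 = 195
  195*16 + 12 (C) = 3132
  3132*16 + 3 = 50115
Decimal = 50115

50115


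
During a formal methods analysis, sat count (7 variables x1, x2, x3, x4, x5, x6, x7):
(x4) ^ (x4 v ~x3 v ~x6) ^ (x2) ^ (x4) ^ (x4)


CNF with 5 clauses over 7 vars (128 assignments).
An assignment satisfies CNF iff every clause has >=1 true literal.
Check each row (bits = x1,x2,x3,x4,x5,x6,x7; clause T/F shown):
  row 0 [0000000]: clauses=FTFFF -> 0
  row 1 [0000001]: clauses=FTFFF -> 0
  row 2 [0000010]: clauses=FTFFF -> 0
  row 3 [0000011]: clauses=FTFFF -> 0
  row 4 [0000100]: clauses=FTFFF -> 0
  (every remaining row is evaluated the same way; all 128 results are listed next)
Full result column, 8 rows per line (x1,x2,x3,x4 fixed per line; x5,x6,x7 runs 000..111 left to right):
  rows 0-7 [x1,x2,x3,x4=0000]: 00000000  (ones: 0)
  rows 8-15 [x1,x2,x3,x4=0001]: 00000000  (ones: 0)
  rows 16-23 [x1,x2,x3,x4=0010]: 00000000  (ones: 0)
  rows 24-31 [x1,x2,x3,x4=0011]: 00000000  (ones: 0)
  rows 32-39 [x1,x2,x3,x4=0100]: 00000000  (ones: 0)
  rows 40-47 [x1,x2,x3,x4=0101]: 11111111  (ones: 8)
  rows 48-55 [x1,x2,x3,x4=0110]: 00000000  (ones: 0)
  rows 56-63 [x1,x2,x3,x4=0111]: 11111111  (ones: 8)
  rows 64-71 [x1,x2,x3,x4=1000]: 00000000  (ones: 0)
  rows 72-79 [x1,x2,x3,x4=1001]: 00000000  (ones: 0)
  rows 80-87 [x1,x2,x3,x4=1010]: 00000000  (ones: 0)
  rows 88-95 [x1,x2,x3,x4=1011]: 00000000  (ones: 0)
  rows 96-103 [x1,x2,x3,x4=1100]: 00000000  (ones: 0)
  rows 104-111 [x1,x2,x3,x4=1101]: 11111111  (ones: 8)
  rows 112-119 [x1,x2,x3,x4=1110]: 00000000  (ones: 0)
  rows 120-127 [x1,x2,x3,x4=1111]: 11111111  (ones: 8)
Satisfying assignments = 0+0+0+0+0+8+0+8+0+0+0+0+0+8+0+8 = 32

32


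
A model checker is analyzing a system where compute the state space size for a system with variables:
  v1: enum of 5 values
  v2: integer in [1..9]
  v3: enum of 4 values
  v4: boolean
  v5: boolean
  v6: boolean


State space = product of domain sizes of all variables.
Domain sizes:
  v1 (enum of 5 values): 5
  v2 (integer in [1..9]): 9
  v3 (enum of 4 values): 4
  v4 (boolean): 2
  v5 (boolean): 2
  v6 (boolean): 2
Product = 5 * 9 * 4 * 2 * 2 * 2 = 1440

1440


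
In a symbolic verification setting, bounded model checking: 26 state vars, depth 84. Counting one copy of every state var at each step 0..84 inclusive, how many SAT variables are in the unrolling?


BMC unrolls to depth k, creating one copy of each state var for steps 0..k.
Step count = 84 + 1 = 85 (steps 0 through 84)
Vars per step = 26
Total = 26 * 85 = 2210

2210


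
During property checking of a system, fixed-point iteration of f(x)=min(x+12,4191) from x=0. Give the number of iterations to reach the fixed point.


Step 1: x=0, cap=4191, increment=12
Step 2: x grows by 12 each step until capped at 4191; fixed point is x=4191
Step 3: iterations = ceil(4191/12) = 350

350


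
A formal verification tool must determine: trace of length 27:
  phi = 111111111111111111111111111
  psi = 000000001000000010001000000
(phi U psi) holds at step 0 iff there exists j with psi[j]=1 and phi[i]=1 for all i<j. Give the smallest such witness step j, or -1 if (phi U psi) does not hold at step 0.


(phi U psi) at 0: need smallest j with psi[j]=1 and phi[i]=1 for all i in [0,j).
Scan from step 0:
  step 0: phi=1, psi=0 -> continue
  step 1: phi=1, psi=0 -> continue
  step 2: phi=1, psi=0 -> continue
  step 3: phi=1, psi=0 -> continue
  step 8: psi=1 and phi held for [0,8) -> witness found
Witness step = 8

8


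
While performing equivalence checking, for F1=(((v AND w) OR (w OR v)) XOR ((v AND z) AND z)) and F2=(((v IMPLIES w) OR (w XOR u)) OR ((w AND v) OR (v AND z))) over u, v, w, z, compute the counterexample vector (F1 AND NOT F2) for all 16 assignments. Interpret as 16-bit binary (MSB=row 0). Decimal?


F1 = (((v AND w) OR (w OR v)) XOR ((v AND z) AND z))
F2 = (((v IMPLIES w) OR (w XOR u)) OR ((w AND v) OR (v AND z)))
Counterexample to F1=>F2 is where F1=1 and F2=0.
Evaluate each row (bits = u,v,w,z, MSB first):
  row 0 [0000]: F1=0 F2=1 -> F1&~F2 -> 0
  row 1 [0001]: F1=0 F2=1 -> F1&~F2 -> 0
  row 2 [0010]: F1=1 F2=1 -> F1&~F2 -> 0
  row 3 [0011]: F1=1 F2=1 -> F1&~F2 -> 0
  row 4 [0100]: F1=1 F2=0 -> F1&~F2 -> 1
  row 5 [0101]: F1=0 F2=1 -> F1&~F2 -> 0
  row 6 [0110]: F1=1 F2=1 -> F1&~F2 -> 0
  row 7 [0111]: F1=0 F2=1 -> F1&~F2 -> 0
  row 8 [1000]: F1=0 F2=1 -> F1&~F2 -> 0
  row 9 [1001]: F1=0 F2=1 -> F1&~F2 -> 0
  row 10 [1010]: F1=1 F2=1 -> F1&~F2 -> 0
  row 11 [1011]: F1=1 F2=1 -> F1&~F2 -> 0
  row 12 [1100]: F1=1 F2=1 -> F1&~F2 -> 0
  row 13 [1101]: F1=0 F2=1 -> F1&~F2 -> 0
  row 14 [1110]: F1=1 F2=1 -> F1&~F2 -> 0
  row 15 [1111]: F1=0 F2=1 -> F1&~F2 -> 0
Full result column, 4 rows per line (u,v fixed per line; w,z runs 00..11 left to right):
  rows 0-3 [u,v=00]: 0000  = hex 0
  rows 4-7 [u,v=01]: 1000  = hex 8
  rows 8-11 [u,v=10]: 0000  = hex 0
  rows 12-15 [u,v=11]: 0000  = hex 0
Counterexample vector (row 0 .. row 15) = 0000100000000000
Output column grouped in 4s = 0000 1000 0000 0000 = 0x0800
Convert to decimal digit by digit (value = value*16 + digit):
  0 -> 0
  0*16 + 8 = 8
  8*16 + 0 = 128
  128*16 + 0 = 2048
Decimal = 2048

2048


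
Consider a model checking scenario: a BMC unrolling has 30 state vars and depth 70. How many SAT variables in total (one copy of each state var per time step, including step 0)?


BMC unrolls to depth k, creating one copy of each state var for steps 0..k.
Step count = 70 + 1 = 71 (steps 0 through 70)
Vars per step = 30
Total = 30 * 71 = 2130

2130


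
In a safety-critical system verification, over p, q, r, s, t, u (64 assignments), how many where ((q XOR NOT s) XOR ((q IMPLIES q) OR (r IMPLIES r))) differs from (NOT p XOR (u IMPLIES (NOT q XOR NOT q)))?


F1 = ((q XOR NOT s) XOR ((q IMPLIES q) OR (r IMPLIES r)))
F2 = (NOT p XOR (u IMPLIES (NOT q XOR NOT q)))
Evaluate both on each of 64 rows (bits = p,q,r,s,t,u):
  row 0 [000000]: F1=0 F2=0 -> 0
  row 1 [000001]: F1=0 F2=1 (differ) -> 1
  row 2 [000010]: F1=0 F2=0 -> 0
  row 3 [000011]: F1=0 F2=1 (differ) -> 1
  row 4 [000100]: F1=1 F2=0 (differ) -> 1
  (every remaining row is evaluated the same way; all 64 results are listed next)
Full result column, 8 rows per line (p,q,r fixed per line; s,t,u runs 000..111 left to right):
  rows 0-7 [p,q,r=000]: 01011010  (ones: 4)
  rows 8-15 [p,q,r=001]: 01011010  (ones: 4)
  rows 16-23 [p,q,r=010]: 10100101  (ones: 4)
  rows 24-31 [p,q,r=011]: 10100101  (ones: 4)
  rows 32-39 [p,q,r=100]: 10100101  (ones: 4)
  rows 40-47 [p,q,r=101]: 10100101  (ones: 4)
  rows 48-55 [p,q,r=110]: 01011010  (ones: 4)
  rows 56-63 [p,q,r=111]: 01011010  (ones: 4)
Disagreements = 4+4+4+4+4+4+4+4 = 32

32


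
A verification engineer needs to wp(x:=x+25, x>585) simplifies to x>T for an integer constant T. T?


Formula: wp(x:=E, P) = P[E/x] (substitute E for x in postcondition)
Step 1: Postcondition: x>585
Step 2: Substitute x+25 for x: x+25>585
Step 3: Solve for x: x > 585-25 = 560

560


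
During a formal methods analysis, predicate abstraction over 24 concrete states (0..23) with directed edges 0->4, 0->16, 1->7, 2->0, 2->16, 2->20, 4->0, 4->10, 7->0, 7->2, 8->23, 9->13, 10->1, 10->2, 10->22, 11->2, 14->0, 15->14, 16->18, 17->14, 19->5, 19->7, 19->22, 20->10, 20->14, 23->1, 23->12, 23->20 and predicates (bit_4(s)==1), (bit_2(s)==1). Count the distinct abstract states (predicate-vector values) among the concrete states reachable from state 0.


BFS from 0:
Concrete reachable: {0, 1, 2, 4, 7, 10, 14, 16, 18, 20, 22}
Abstract via predicates (bit_4(s)==1), (bit_2(s)==1):
  (0,0) <- {0, 1, 2, 10}
  (0,1) <- {4, 7, 14}
  (1,0) <- {16, 18}
  (1,1) <- {20, 22}
Distinct abstract states = 4

4
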